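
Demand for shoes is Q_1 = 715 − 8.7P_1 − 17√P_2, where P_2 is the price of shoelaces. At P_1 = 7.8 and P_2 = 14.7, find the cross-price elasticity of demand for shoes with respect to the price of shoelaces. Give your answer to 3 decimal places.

At P_1 = 7.8 and P_2 = 14.7: Q_1 = 581.961.
∂Q_1/∂P_2 = -17/(2√P_2) = -17/(2√14.7) = -2.2170.
ε = (∂Q_1/∂P_2)(P_2/Q_1) = -2.2170 × (14.7/581.961) ≈ -0.056.

-0.056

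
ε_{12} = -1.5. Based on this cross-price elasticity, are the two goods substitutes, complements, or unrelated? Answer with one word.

ε = -1.5 < 0, so a higher price of good 2 lowers demand for good 1: complements.

complements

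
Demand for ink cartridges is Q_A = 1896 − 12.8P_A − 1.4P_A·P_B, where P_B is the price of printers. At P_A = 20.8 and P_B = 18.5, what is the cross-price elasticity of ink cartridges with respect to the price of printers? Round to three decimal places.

-0.494

At P_A = 20.8 and P_B = 18.5: Q_A = 1091.04.
∂Q_A/∂P_B = -1.4P_A = -1.4(20.8) = -29.1200.
ε = (∂Q_A/∂P_B)(P_B/Q_A) = -29.1200 × (18.5/1091.04) ≈ -0.494.
ε < 0: complements.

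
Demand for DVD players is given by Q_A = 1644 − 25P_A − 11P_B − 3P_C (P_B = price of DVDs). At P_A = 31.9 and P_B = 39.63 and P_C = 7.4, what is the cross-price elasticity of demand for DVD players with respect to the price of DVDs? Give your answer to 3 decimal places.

At P_A = 31.9 and P_B = 39.63 and P_C = 7.4: Q_A = 388.37.
∂Q_A/∂P_B = -11.
ε = (∂Q_A/∂P_B)(P_B/Q_A) = -11 × (39.63/388.37) ≈ -1.122.

-1.122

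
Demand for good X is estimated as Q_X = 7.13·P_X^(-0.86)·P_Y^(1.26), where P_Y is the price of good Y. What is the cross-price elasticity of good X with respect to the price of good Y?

1.26

In a log-linear (constant-elasticity) demand function, the coefficient on the exponent of P_Y is the cross-price elasticity.
ε = 1.26. Positive, so good X and good Y are substitutes.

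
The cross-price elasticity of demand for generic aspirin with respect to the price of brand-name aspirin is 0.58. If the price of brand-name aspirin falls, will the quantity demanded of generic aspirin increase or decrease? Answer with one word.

decrease

ε > 0 and the price of brand-name aspirin falls, so the quantity of generic aspirin moves in the same direction: it decreases.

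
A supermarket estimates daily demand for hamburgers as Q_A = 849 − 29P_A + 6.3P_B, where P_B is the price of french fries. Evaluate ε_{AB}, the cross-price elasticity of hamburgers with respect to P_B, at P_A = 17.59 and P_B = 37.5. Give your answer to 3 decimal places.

At P_A = 17.59 and P_B = 37.5: Q_A = 575.14.
∂Q_A/∂P_B = 6.3.
ε = (∂Q_A/∂P_B)(P_B/Q_A) = 6.3 × (37.5/575.14) ≈ 0.411.
Since ε > 0, hamburgers and french fries are substitutes.

0.411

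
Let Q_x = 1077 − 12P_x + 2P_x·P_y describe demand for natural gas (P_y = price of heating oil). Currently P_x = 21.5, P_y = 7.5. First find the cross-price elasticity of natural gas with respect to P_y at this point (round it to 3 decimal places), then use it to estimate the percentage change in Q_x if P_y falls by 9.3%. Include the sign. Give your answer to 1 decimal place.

-2.6%

At P_x = 21.5, P_y = 7.5: Q_x = 1141.5.
∂Q_x/∂P_y = 2P_x = 43.0000.
ε = (∂Q_x/∂P_y)(P_y/Q_x) = 43.0000 × 7.5/1141.5 ≈ 0.283.
%ΔQ_x ≈ ε × %ΔP_y = 0.283 × (-9.3%) = -2.6%.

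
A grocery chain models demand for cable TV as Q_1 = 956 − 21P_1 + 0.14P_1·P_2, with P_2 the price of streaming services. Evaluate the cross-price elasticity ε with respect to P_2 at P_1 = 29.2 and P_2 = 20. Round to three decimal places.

0.193

At P_1 = 29.2 and P_2 = 20: Q_1 = 424.56.
∂Q_1/∂P_2 = 0.14P_1 = 0.14(29.2) = 4.0880.
ε = (∂Q_1/∂P_2)(P_2/Q_1) = 4.0880 × (20/424.56) ≈ 0.193.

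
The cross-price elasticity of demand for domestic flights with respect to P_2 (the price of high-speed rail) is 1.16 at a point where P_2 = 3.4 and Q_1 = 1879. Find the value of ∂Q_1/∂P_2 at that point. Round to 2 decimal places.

641.07

ε = (∂Q_1/∂P_2)·(P_2/Q_1) ⇒ ∂Q_1/∂P_2 = ε·Q_1/P_2 = 1.16 × 1879/3.4 ≈ 641.07.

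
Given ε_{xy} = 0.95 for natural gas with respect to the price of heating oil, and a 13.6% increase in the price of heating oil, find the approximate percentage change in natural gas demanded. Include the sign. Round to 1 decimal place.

12.9%

%ΔQ ≈ ε × %ΔP of heating oil = 0.95 × (13.6%) = 12.9%.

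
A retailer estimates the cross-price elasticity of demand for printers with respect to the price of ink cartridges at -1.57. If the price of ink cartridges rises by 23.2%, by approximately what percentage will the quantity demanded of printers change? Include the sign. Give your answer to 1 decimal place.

-36.4%

%ΔQ ≈ ε × %ΔP of ink cartridges = -1.57 × (23.2%) = -36.4%.
Demand for printers falls by about 36.4%.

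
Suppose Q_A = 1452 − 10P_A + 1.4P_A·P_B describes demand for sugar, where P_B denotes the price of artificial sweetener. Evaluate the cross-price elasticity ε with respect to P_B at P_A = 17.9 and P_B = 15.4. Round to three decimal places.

At P_A = 17.9 and P_B = 15.4: Q_A = 1658.924.
∂Q_A/∂P_B = 1.4P_A = 1.4(17.9) = 25.0600.
ε = (∂Q_A/∂P_B)(P_B/Q_A) = 25.0600 × (15.4/1658.924) ≈ 0.233.

0.233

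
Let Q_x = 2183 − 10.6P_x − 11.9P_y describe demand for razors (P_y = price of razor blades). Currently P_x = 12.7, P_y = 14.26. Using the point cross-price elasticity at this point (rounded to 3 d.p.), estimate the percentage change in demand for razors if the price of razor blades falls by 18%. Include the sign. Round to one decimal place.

1.6%

At P_x = 12.7, P_y = 14.26: Q_x = 1878.686.
∂Q_x/∂P_y = -11.9.
ε = (∂Q_x/∂P_y)(P_y/Q_x) = -11.9000 × 14.26/1878.686 ≈ -0.090.
%ΔQ_x ≈ ε × %ΔP_y = -0.090 × (-18%) = 1.6%.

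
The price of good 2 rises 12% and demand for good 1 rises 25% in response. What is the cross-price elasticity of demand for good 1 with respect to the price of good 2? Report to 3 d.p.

2.083

ε = (%ΔQ of good 1) / (%ΔP of good 2) = (25%) / (12%) ≈ 2.083.
Positive cross-price elasticity: substitutes.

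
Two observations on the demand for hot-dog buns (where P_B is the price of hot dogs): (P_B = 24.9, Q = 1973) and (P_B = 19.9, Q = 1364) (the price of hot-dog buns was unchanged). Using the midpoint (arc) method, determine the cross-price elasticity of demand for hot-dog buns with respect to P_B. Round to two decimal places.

1.64

ΔQ_A = 1364 − 1973 = -609; ΔP_B = 19.9 − 24.9 = -5.
Midpoints: Q̄_A = 1668.5, P̄_B = 22.40.
ε = (ΔQ_A/Q̄_A)/(ΔP_B/P̄_B) = (-609/1668.5)/(-5/22.40) ≈ 1.64.
ε > 0: hot-dog buns and hot dogs are substitutes.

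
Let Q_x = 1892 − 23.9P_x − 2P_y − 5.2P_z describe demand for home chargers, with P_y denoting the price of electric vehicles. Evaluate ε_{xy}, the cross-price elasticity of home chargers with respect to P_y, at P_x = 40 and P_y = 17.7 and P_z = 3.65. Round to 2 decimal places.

At P_x = 40 and P_y = 17.7 and P_z = 3.65: Q_x = 881.62.
∂Q_x/∂P_y = -2.
ε = (∂Q_x/∂P_y)(P_y/Q_x) = -2 × (17.7/881.62) ≈ -0.04.

-0.04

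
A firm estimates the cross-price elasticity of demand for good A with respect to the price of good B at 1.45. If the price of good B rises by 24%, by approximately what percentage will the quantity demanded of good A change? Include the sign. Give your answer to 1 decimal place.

34.8%

%ΔQ ≈ ε × %ΔP of good B = 1.45 × (24%) = 34.8%.
Demand for good A rises by about 34.8%.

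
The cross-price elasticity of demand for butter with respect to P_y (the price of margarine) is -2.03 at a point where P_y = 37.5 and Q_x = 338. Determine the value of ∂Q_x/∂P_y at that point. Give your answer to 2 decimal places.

ε = (∂Q_x/∂P_y)·(P_y/Q_x) ⇒ ∂Q_x/∂P_y = ε·Q_x/P_y = -2.03 × 338/37.5 ≈ -18.30.

-18.30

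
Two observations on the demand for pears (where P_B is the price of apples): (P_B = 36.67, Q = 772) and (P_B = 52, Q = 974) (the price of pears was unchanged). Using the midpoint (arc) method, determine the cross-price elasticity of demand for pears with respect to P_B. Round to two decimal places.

ΔQ_A = 974 − 772 = 202; ΔP_B = 52 − 36.67 = 15.33.
Midpoints: Q̄_A = 873.0, P̄_B = 44.34.
ε = (ΔQ_A/Q̄_A)/(ΔP_B/P̄_B) = (202/873.0)/(15.33/44.34) ≈ 0.67.
ε > 0: pears and apples are substitutes.

0.67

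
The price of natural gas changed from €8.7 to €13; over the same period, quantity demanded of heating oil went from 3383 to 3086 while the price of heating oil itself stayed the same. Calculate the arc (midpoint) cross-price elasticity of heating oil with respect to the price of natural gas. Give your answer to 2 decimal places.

ΔQ_A = 3086 − 3383 = -297; ΔP_B = 13 − 8.7 = 4.3.
Midpoints: Q̄_A = 3234.5, P̄_B = 10.85.
ε = (ΔQ_A/Q̄_A)/(ΔP_B/P̄_B) = (-297/3234.5)/(4.3/10.85) ≈ -0.23.
ε < 0: heating oil and natural gas are complements.

-0.23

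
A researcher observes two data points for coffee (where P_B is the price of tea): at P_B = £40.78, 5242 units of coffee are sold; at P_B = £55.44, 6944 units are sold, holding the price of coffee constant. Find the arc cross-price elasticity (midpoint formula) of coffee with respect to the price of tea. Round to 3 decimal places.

0.917

ΔQ_A = 6944 − 5242 = 1702; ΔP_B = 55.44 − 40.78 = 14.66.
Midpoints: Q̄_A = 6093.0, P̄_B = 48.11.
ε = (ΔQ_A/Q̄_A)/(ΔP_B/P̄_B) = (1702/6093.0)/(14.66/48.11) ≈ 0.917.
ε > 0: coffee and tea are substitutes.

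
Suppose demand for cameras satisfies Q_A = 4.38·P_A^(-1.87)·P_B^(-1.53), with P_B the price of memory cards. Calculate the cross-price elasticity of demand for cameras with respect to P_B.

-1.53

In a log-linear (constant-elasticity) demand function, the coefficient on the exponent of P_B is the cross-price elasticity.
ε = -1.53. Negative, so cameras and memory cards are complements.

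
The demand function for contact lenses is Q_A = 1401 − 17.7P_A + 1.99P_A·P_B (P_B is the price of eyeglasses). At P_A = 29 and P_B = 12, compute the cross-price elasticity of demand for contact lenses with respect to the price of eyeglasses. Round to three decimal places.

0.438

At P_A = 29 and P_B = 12: Q_A = 1580.22.
∂Q_A/∂P_B = 1.99P_A = 1.99(29) = 57.7100.
ε = (∂Q_A/∂P_B)(P_B/Q_A) = 57.7100 × (12/1580.22) ≈ 0.438.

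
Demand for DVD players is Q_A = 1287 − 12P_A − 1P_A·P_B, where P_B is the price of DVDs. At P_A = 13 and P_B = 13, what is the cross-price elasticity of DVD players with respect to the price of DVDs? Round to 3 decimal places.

-0.176

At P_A = 13 and P_B = 13: Q_A = 962.
∂Q_A/∂P_B = -1P_A = -1(13) = -13.0000.
ε = (∂Q_A/∂P_B)(P_B/Q_A) = -13.0000 × (13/962) ≈ -0.176.
ε < 0: complements.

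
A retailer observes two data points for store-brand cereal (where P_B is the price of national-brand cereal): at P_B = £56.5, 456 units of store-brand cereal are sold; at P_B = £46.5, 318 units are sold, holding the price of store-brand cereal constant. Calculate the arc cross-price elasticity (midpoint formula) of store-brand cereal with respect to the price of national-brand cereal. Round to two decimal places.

ΔQ_A = 318 − 456 = -138; ΔP_B = 46.5 − 56.5 = -10.
Midpoints: Q̄_A = 387.0, P̄_B = 51.50.
ε = (ΔQ_A/Q̄_A)/(ΔP_B/P̄_B) = (-138/387.0)/(-10/51.50) ≈ 1.84.

1.84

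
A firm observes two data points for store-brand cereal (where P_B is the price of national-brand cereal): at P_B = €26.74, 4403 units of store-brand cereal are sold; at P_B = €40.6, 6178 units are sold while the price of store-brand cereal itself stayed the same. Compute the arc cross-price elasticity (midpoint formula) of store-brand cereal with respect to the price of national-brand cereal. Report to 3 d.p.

ΔQ_A = 6178 − 4403 = 1775; ΔP_B = 40.6 − 26.74 = 13.86.
Midpoints: Q̄_A = 5290.5, P̄_B = 33.67.
ε = (ΔQ_A/Q̄_A)/(ΔP_B/P̄_B) = (1775/5290.5)/(13.86/33.67) ≈ 0.815.

0.815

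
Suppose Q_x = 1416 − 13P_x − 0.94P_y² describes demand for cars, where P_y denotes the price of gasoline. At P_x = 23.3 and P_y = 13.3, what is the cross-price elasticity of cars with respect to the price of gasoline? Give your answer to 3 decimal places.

-0.351

At P_x = 23.3 and P_y = 13.3: Q_x = 946.823.
∂Q_x/∂P_y = -1.88P_y = -1.88(13.3) = -25.0040.
ε = (∂Q_x/∂P_y)(P_y/Q_x) = -25.0040 × (13.3/946.823) ≈ -0.351.
ε < 0: complements.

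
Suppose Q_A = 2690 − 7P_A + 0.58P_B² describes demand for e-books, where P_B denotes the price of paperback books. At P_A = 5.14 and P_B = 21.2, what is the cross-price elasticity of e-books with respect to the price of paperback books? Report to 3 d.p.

0.179

At P_A = 5.14 and P_B = 21.2: Q_A = 2914.695.
∂Q_A/∂P_B = 1.16P_B = 1.16(21.2) = 24.5920.
ε = (∂Q_A/∂P_B)(P_B/Q_A) = 24.5920 × (21.2/2914.695) ≈ 0.179.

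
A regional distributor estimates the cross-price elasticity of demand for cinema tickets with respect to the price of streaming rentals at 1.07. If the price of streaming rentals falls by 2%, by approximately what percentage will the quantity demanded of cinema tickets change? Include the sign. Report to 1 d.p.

%ΔQ ≈ ε × %ΔP of streaming rentals = 1.07 × (-2%) = -2.1%.

-2.1%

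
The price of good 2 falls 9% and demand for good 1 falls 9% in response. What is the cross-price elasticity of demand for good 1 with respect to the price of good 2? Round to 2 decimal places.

ε = (%ΔQ of good 1) / (%ΔP of good 2) = (-9%) / (-9%) ≈ 1.00.
Positive cross-price elasticity: substitutes.

1.00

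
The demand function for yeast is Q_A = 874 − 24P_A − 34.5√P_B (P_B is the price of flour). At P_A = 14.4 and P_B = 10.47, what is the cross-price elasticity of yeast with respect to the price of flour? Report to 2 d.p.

-0.13

At P_A = 14.4 and P_B = 10.47: Q_A = 416.767.
∂Q_A/∂P_B = -34.5/(2√P_B) = -34.5/(2√10.47) = -5.3311.
ε = (∂Q_A/∂P_B)(P_B/Q_A) = -5.3311 × (10.47/416.767) ≈ -0.13.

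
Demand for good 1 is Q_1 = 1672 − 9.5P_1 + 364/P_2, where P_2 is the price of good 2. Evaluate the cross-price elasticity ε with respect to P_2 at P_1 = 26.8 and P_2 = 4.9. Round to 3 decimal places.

-0.050

At P_1 = 26.8 and P_2 = 4.9: Q_1 = 1491.686.
∂Q_1/∂P_2 = −364/P_2² = -15.1603.
ε = (∂Q_1/∂P_2)(P_2/Q_1) = -15.1603 × (4.9/1491.686) ≈ -0.050.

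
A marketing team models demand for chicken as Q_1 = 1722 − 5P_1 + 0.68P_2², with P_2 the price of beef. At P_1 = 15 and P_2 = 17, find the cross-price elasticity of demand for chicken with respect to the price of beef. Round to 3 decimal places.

0.213

At P_1 = 15 and P_2 = 17: Q_1 = 1843.52.
∂Q_1/∂P_2 = 1.36P_2 = 1.36(17) = 23.1200.
ε = (∂Q_1/∂P_2)(P_2/Q_1) = 23.1200 × (17/1843.52) ≈ 0.213.
ε > 0: substitutes.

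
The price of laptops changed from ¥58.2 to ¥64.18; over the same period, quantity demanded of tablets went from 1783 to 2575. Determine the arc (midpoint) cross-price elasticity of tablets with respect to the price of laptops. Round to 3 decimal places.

ΔQ_A = 2575 − 1783 = 792; ΔP_B = 64.18 − 58.2 = 5.98.
Midpoints: Q̄_A = 2179.0, P̄_B = 61.19.
ε = (ΔQ_A/Q̄_A)/(ΔP_B/P̄_B) = (792/2179.0)/(5.98/61.19) ≈ 3.719.
ε > 0: tablets and laptops are substitutes.

3.719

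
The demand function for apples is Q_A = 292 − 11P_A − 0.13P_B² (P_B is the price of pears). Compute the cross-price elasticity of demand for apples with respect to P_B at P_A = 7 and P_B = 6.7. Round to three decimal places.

At P_A = 7 and P_B = 6.7: Q_A = 209.164.
∂Q_A/∂P_B = -0.26P_B = -0.26(6.7) = -1.7420.
ε = (∂Q_A/∂P_B)(P_B/Q_A) = -1.7420 × (6.7/209.164) ≈ -0.056.

-0.056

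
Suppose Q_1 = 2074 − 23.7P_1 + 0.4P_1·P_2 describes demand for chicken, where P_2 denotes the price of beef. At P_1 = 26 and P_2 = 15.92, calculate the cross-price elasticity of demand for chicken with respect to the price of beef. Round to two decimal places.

0.10

At P_1 = 26 and P_2 = 15.92: Q_1 = 1623.368.
∂Q_1/∂P_2 = 0.4P_1 = 0.4(26) = 10.4000.
ε = (∂Q_1/∂P_2)(P_2/Q_1) = 10.4000 × (15.92/1623.368) ≈ 0.10.
ε > 0: substitutes.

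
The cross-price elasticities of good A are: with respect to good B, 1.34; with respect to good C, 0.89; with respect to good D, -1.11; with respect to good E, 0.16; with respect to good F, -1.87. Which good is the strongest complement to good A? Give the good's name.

good F

Complements have ε < 0. The most negative value is -1.87 (good F).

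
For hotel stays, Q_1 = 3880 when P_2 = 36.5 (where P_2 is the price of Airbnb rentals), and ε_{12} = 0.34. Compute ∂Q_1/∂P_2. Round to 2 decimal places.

36.14

ε = (∂Q_1/∂P_2)·(P_2/Q_1) ⇒ ∂Q_1/∂P_2 = ε·Q_1/P_2 = 0.34 × 3880/36.5 ≈ 36.14.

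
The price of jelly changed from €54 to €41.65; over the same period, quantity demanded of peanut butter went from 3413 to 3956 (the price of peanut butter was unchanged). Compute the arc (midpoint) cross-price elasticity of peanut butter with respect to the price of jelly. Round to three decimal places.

ΔQ_A = 3956 − 3413 = 543; ΔP_B = 41.65 − 54 = -12.35.
Midpoints: Q̄_A = 3684.5, P̄_B = 47.83.
ε = (ΔQ_A/Q̄_A)/(ΔP_B/P̄_B) = (543/3684.5)/(-12.35/47.83) ≈ -0.571.
ε < 0: peanut butter and jelly are complements.

-0.571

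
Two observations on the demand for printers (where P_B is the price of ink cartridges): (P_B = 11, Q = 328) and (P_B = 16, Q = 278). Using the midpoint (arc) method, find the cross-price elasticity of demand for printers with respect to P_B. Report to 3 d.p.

-0.446

ΔQ_A = 278 − 328 = -50; ΔP_B = 16 − 11 = 5.
Midpoints: Q̄_A = 303.0, P̄_B = 13.50.
ε = (ΔQ_A/Q̄_A)/(ΔP_B/P̄_B) = (-50/303.0)/(5/13.50) ≈ -0.446.
ε < 0: printers and ink cartridges are complements.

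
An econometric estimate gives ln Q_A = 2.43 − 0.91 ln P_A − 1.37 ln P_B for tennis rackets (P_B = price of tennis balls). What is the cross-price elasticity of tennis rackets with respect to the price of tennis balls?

In a log-linear (constant-elasticity) demand function, the coefficient on ln P_B is the cross-price elasticity.
ε = -1.37. Negative, so tennis rackets and tennis balls are complements.

-1.37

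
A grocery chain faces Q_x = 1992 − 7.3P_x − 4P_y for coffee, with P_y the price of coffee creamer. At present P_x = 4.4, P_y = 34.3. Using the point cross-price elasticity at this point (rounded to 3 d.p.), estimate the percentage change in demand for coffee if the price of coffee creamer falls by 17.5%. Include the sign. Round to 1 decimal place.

1.3%

At P_x = 4.4, P_y = 34.3: Q_x = 1822.68.
∂Q_x/∂P_y = -4.
ε = (∂Q_x/∂P_y)(P_y/Q_x) = -4.0000 × 34.3/1822.68 ≈ -0.075.
%ΔQ_x ≈ ε × %ΔP_y = -0.075 × (-17.5%) = 1.3%.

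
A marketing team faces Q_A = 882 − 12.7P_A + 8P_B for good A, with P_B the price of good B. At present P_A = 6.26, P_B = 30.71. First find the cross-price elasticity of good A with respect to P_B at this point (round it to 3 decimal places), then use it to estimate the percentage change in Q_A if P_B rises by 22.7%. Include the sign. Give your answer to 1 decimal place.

At P_A = 6.26, P_B = 30.71: Q_A = 1048.178.
∂Q_A/∂P_B = 8.
ε = (∂Q_A/∂P_B)(P_B/Q_A) = 8.0000 × 30.71/1048.178 ≈ 0.234.
%ΔQ_A ≈ ε × %ΔP_B = 0.234 × (22.7%) = 5.3%.

5.3%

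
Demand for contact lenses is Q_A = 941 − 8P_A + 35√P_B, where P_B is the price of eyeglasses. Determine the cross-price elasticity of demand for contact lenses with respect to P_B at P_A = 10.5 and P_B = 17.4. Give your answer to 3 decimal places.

0.073

At P_A = 10.5 and P_B = 17.4: Q_A = 1002.997.
∂Q_A/∂P_B = 35/(2√P_B) = 35/(2√17.4) = 4.1953.
ε = (∂Q_A/∂P_B)(P_B/Q_A) = 4.1953 × (17.4/1002.997) ≈ 0.073.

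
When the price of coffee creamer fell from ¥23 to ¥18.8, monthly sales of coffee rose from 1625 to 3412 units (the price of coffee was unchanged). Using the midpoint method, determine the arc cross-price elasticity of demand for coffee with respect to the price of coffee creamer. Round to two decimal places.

-3.53

ΔQ_A = 3412 − 1625 = 1787; ΔP_B = 18.8 − 23 = -4.2.
Midpoints: Q̄_A = 2518.5, P̄_B = 20.90.
ε = (ΔQ_A/Q̄_A)/(ΔP_B/P̄_B) = (1787/2518.5)/(-4.2/20.90) ≈ -3.53.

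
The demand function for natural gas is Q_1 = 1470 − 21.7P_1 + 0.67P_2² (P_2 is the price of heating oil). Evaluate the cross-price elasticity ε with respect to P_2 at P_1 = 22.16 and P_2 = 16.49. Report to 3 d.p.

At P_1 = 22.16 and P_2 = 16.49: Q_1 = 1171.314.
∂Q_1/∂P_2 = 1.34P_2 = 1.34(16.49) = 22.0966.
ε = (∂Q_1/∂P_2)(P_2/Q_1) = 22.0966 × (16.49/1171.314) ≈ 0.311.
ε > 0: substitutes.

0.311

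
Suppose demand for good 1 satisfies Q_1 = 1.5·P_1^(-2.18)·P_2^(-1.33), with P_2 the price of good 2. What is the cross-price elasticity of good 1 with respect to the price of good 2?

In a log-linear (constant-elasticity) demand function, the coefficient on the exponent of P_2 is the cross-price elasticity.
ε = -1.33. Negative, so good 1 and good 2 are complements.

-1.33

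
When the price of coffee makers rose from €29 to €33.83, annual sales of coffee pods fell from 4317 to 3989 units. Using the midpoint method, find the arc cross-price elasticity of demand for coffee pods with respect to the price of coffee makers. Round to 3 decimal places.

-0.514

ΔQ_A = 3989 − 4317 = -328; ΔP_B = 33.83 − 29 = 4.83.
Midpoints: Q̄_A = 4153.0, P̄_B = 31.41.
ε = (ΔQ_A/Q̄_A)/(ΔP_B/P̄_B) = (-328/4153.0)/(4.83/31.41) ≈ -0.514.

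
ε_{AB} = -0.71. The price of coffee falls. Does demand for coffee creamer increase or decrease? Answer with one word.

ε < 0 and the price of coffee falls, so the quantity of coffee creamer moves in the opposite direction: it increases.

increase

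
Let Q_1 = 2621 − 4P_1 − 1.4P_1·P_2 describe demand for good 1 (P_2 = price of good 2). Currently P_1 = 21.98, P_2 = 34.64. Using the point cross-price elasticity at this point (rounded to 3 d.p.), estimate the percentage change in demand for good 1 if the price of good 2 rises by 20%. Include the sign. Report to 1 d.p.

At P_1 = 21.98, P_2 = 34.64: Q_1 = 1467.138.
∂Q_1/∂P_2 = -1.4P_1 = -30.7720.
ε = (∂Q_1/∂P_2)(P_2/Q_1) = -30.7720 × 34.64/1467.138 ≈ -0.727.
%ΔQ_1 ≈ ε × %ΔP_2 = -0.727 × (20%) = -14.5%.

-14.5%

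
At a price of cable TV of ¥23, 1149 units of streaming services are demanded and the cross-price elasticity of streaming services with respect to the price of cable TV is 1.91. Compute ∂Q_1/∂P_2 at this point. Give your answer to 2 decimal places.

ε = (∂Q_1/∂P_2)·(P_2/Q_1) ⇒ ∂Q_1/∂P_2 = ε·Q_1/P_2 = 1.91 × 1149/23 ≈ 95.42.

95.42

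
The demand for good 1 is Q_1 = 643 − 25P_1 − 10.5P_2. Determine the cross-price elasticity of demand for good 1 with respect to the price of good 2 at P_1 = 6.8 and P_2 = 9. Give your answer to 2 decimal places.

At P_1 = 6.8 and P_2 = 9: Q_1 = 378.5.
∂Q_1/∂P_2 = -10.5.
ε = (∂Q_1/∂P_2)(P_2/Q_1) = -10.5 × (9/378.5) ≈ -0.25.

-0.25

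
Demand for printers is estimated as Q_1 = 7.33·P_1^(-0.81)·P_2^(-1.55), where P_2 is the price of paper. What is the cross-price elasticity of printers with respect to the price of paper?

-1.55

In a log-linear (constant-elasticity) demand function, the coefficient on the exponent of P_2 is the cross-price elasticity.
ε = -1.55. Negative, so printers and paper are complements.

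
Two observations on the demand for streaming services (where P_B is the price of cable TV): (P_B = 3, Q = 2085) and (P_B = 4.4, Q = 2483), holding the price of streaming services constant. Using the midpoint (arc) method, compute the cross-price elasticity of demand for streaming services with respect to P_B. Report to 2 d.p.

ΔQ_A = 2483 − 2085 = 398; ΔP_B = 4.4 − 3 = 1.4.
Midpoints: Q̄_A = 2284.0, P̄_B = 3.70.
ε = (ΔQ_A/Q̄_A)/(ΔP_B/P̄_B) = (398/2284.0)/(1.4/3.70) ≈ 0.46.

0.46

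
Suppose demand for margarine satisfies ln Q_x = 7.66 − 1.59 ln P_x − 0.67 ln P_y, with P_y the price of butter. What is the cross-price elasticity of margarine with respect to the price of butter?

-0.67

In a log-linear (constant-elasticity) demand function, the coefficient on ln P_y is the cross-price elasticity.
ε = -0.67. Negative, so margarine and butter are complements.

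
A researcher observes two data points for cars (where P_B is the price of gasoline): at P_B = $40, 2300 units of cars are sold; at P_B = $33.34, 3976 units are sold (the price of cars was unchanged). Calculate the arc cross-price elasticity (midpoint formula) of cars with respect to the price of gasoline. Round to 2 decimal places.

ΔQ_A = 3976 − 2300 = 1676; ΔP_B = 33.34 − 40 = -6.66.
Midpoints: Q̄_A = 3138.0, P̄_B = 36.67.
ε = (ΔQ_A/Q̄_A)/(ΔP_B/P̄_B) = (1676/3138.0)/(-6.66/36.67) ≈ -2.94.
ε < 0: cars and gasoline are complements.

-2.94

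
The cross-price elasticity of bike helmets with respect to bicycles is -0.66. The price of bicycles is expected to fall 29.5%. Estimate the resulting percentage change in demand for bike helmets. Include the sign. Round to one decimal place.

19.5%

%ΔQ ≈ ε × %ΔP of bicycles = -0.66 × (-29.5%) = 19.5%.
Demand for bike helmets rises by about 19.5%.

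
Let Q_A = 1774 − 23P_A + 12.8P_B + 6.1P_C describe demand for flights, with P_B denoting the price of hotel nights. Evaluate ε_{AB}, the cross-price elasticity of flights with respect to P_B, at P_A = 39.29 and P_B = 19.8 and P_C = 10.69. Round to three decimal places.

At P_A = 39.29 and P_B = 19.8 and P_C = 10.69: Q_A = 1188.979.
∂Q_A/∂P_B = 12.8.
ε = (∂Q_A/∂P_B)(P_B/Q_A) = 12.8 × (19.8/1188.979) ≈ 0.213.

0.213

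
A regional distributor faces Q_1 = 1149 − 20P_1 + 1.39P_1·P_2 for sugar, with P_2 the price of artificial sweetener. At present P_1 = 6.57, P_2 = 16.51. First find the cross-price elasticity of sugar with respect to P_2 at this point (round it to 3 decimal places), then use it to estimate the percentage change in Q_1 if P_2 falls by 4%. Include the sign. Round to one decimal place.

At P_1 = 6.57, P_2 = 16.51: Q_1 = 1168.374.
∂Q_1/∂P_2 = 1.39P_1 = 9.1323.
ε = (∂Q_1/∂P_2)(P_2/Q_1) = 9.1323 × 16.51/1168.374 ≈ 0.129.
%ΔQ_1 ≈ ε × %ΔP_2 = 0.129 × (-4%) = -0.5%.

-0.5%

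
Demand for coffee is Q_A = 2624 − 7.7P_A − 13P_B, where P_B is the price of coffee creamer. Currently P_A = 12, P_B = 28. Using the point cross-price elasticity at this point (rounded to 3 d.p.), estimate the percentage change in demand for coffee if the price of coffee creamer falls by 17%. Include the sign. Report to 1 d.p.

At P_A = 12, P_B = 28: Q_A = 2167.6.
∂Q_A/∂P_B = -13.
ε = (∂Q_A/∂P_B)(P_B/Q_A) = -13.0000 × 28/2167.6 ≈ -0.168.
%ΔQ_A ≈ ε × %ΔP_B = -0.168 × (-17%) = 2.9%.

2.9%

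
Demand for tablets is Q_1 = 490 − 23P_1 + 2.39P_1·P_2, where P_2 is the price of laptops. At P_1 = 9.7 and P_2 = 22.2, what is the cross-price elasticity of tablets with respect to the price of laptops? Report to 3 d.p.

At P_1 = 9.7 and P_2 = 22.2: Q_1 = 781.563.
∂Q_1/∂P_2 = 2.39P_1 = 2.39(9.7) = 23.1830.
ε = (∂Q_1/∂P_2)(P_2/Q_1) = 23.1830 × (22.2/781.563) ≈ 0.659.
ε > 0: substitutes.

0.659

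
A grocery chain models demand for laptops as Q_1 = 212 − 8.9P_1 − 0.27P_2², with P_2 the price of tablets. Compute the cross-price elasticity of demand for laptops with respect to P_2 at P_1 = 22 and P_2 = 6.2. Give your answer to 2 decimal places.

At P_1 = 22 and P_2 = 6.2: Q_1 = 5.821.
∂Q_1/∂P_2 = -0.54P_2 = -0.54(6.2) = -3.3480.
ε = (∂Q_1/∂P_2)(P_2/Q_1) = -3.3480 × (6.2/5.821) ≈ -3.57.
ε < 0: complements.

-3.57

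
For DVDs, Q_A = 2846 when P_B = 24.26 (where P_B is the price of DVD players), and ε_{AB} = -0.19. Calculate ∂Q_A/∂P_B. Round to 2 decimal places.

-22.29

ε = (∂Q_A/∂P_B)·(P_B/Q_A) ⇒ ∂Q_A/∂P_B = ε·Q_A/P_B = -0.19 × 2846/24.26 ≈ -22.29.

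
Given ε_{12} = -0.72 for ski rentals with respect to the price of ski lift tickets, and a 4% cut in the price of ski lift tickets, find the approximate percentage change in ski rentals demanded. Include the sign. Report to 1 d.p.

%ΔQ ≈ ε × %ΔP of ski lift tickets = -0.72 × (-4%) = 2.9%.

2.9%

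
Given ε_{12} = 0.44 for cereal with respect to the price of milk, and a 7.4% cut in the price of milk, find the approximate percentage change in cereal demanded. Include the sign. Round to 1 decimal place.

%ΔQ ≈ ε × %ΔP of milk = 0.44 × (-7.4%) = -3.3%.

-3.3%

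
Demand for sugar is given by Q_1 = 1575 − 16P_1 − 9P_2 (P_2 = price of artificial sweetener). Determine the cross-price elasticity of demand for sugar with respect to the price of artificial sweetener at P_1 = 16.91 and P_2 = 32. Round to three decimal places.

At P_1 = 16.91 and P_2 = 32: Q_1 = 1016.44.
∂Q_1/∂P_2 = -9.
ε = (∂Q_1/∂P_2)(P_2/Q_1) = -9 × (32/1016.44) ≈ -0.283.

-0.283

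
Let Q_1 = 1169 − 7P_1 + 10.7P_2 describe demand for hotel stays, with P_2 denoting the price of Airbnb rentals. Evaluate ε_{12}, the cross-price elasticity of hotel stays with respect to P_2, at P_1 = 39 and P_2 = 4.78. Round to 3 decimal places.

At P_1 = 39 and P_2 = 4.78: Q_1 = 947.146.
∂Q_1/∂P_2 = 10.7.
ε = (∂Q_1/∂P_2)(P_2/Q_1) = 10.7 × (4.78/947.146) ≈ 0.054.

0.054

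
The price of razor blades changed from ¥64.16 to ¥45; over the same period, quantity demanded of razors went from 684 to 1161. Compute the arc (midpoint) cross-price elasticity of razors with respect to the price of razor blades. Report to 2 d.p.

-1.47

ΔQ_A = 1161 − 684 = 477; ΔP_B = 45 − 64.16 = -19.16.
Midpoints: Q̄_A = 922.5, P̄_B = 54.58.
ε = (ΔQ_A/Q̄_A)/(ΔP_B/P̄_B) = (477/922.5)/(-19.16/54.58) ≈ -1.47.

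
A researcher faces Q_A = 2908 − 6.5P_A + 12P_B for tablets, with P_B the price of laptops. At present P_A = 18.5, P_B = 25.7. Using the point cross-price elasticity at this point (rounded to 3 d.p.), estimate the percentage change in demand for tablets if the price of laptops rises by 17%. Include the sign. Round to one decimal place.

1.7%

At P_A = 18.5, P_B = 25.7: Q_A = 3096.15.
∂Q_A/∂P_B = 12.
ε = (∂Q_A/∂P_B)(P_B/Q_A) = 12.0000 × 25.7/3096.15 ≈ 0.100.
%ΔQ_A ≈ ε × %ΔP_B = 0.100 × (17%) = 1.7%.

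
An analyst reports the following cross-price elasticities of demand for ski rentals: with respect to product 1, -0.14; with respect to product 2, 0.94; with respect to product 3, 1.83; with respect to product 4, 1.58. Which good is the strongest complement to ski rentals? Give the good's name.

product 1

Complements have ε < 0. The most negative value is -0.14 (product 1).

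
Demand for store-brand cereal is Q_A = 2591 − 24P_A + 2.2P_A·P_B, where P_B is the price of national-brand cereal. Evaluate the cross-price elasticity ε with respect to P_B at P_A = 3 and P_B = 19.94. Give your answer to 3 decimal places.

At P_A = 3 and P_B = 19.94: Q_A = 2650.604.
∂Q_A/∂P_B = 2.2P_A = 2.2(3) = 6.6000.
ε = (∂Q_A/∂P_B)(P_B/Q_A) = 6.6000 × (19.94/2650.604) ≈ 0.050.
ε > 0: substitutes.

0.050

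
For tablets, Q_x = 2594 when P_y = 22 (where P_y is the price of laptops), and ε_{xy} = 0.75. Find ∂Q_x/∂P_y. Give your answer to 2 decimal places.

88.43

ε = (∂Q_x/∂P_y)·(P_y/Q_x) ⇒ ∂Q_x/∂P_y = ε·Q_x/P_y = 0.75 × 2594/22 ≈ 88.43.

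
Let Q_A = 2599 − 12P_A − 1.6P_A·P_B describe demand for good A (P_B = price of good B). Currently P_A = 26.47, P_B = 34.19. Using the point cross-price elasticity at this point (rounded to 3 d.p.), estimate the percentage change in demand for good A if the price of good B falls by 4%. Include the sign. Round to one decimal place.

At P_A = 26.47, P_B = 34.19: Q_A = 833.345.
∂Q_A/∂P_B = -1.6P_A = -42.3520.
ε = (∂Q_A/∂P_B)(P_B/Q_A) = -42.3520 × 34.19/833.345 ≈ -1.738.
%ΔQ_A ≈ ε × %ΔP_B = -1.738 × (-4%) = 7.0%.

7.0%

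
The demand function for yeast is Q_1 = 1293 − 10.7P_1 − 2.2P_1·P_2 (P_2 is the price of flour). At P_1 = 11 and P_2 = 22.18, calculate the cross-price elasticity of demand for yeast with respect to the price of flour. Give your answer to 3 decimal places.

At P_1 = 11 and P_2 = 22.18: Q_1 = 638.544.
∂Q_1/∂P_2 = -2.2P_1 = -2.2(11) = -24.2000.
ε = (∂Q_1/∂P_2)(P_2/Q_1) = -24.2000 × (22.18/638.544) ≈ -0.841.
ε < 0: complements.

-0.841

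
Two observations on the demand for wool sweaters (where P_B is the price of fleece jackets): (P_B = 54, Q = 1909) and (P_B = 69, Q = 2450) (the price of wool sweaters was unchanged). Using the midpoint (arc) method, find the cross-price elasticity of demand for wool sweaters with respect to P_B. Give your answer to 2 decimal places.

1.02

ΔQ_A = 2450 − 1909 = 541; ΔP_B = 69 − 54 = 15.
Midpoints: Q̄_A = 2179.5, P̄_B = 61.50.
ε = (ΔQ_A/Q̄_A)/(ΔP_B/P̄_B) = (541/2179.5)/(15/61.50) ≈ 1.02.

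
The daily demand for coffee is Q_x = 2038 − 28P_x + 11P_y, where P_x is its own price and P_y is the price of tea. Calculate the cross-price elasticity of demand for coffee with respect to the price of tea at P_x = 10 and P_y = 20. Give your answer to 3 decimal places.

At P_x = 10 and P_y = 20: Q_x = 1978.
∂Q_x/∂P_y = 11.
ε = (∂Q_x/∂P_y)(P_y/Q_x) = 11 × (20/1978) ≈ 0.111.

0.111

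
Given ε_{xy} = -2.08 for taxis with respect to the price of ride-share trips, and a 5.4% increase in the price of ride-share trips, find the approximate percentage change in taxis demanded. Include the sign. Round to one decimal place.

-11.2%

%ΔQ ≈ ε × %ΔP of ride-share trips = -2.08 × (5.4%) = -11.2%.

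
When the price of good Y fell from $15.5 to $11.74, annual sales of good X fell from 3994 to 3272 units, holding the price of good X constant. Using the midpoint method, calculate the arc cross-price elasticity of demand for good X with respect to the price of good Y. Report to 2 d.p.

0.72

ΔQ_X = 3272 − 3994 = -722; ΔP_Y = 11.74 − 15.5 = -3.76.
Midpoints: Q̄_X = 3633.0, P̄_Y = 13.62.
ε = (ΔQ_X/Q̄_X)/(ΔP_Y/P̄_Y) = (-722/3633.0)/(-3.76/13.62) ≈ 0.72.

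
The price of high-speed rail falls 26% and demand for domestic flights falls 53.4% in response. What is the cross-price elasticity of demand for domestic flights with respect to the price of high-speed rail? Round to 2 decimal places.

ε = (%ΔQ of domestic flights) / (%ΔP of high-speed rail) = (-53.4%) / (-26%) ≈ 2.05.
Positive cross-price elasticity: substitutes.

2.05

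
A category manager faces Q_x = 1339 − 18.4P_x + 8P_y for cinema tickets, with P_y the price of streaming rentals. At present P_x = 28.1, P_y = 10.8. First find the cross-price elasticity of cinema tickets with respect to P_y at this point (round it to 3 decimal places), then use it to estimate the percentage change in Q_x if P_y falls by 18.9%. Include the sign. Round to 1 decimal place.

-1.8%

At P_x = 28.1, P_y = 10.8: Q_x = 908.36.
∂Q_x/∂P_y = 8.
ε = (∂Q_x/∂P_y)(P_y/Q_x) = 8.0000 × 10.8/908.36 ≈ 0.095.
%ΔQ_x ≈ ε × %ΔP_y = 0.095 × (-18.9%) = -1.8%.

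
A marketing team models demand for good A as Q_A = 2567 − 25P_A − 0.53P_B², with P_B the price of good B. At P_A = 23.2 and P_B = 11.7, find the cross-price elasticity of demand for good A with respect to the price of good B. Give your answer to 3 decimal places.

-0.076

At P_A = 23.2 and P_B = 11.7: Q_A = 1914.448.
∂Q_A/∂P_B = -1.06P_B = -1.06(11.7) = -12.4020.
ε = (∂Q_A/∂P_B)(P_B/Q_A) = -12.4020 × (11.7/1914.448) ≈ -0.076.
ε < 0: complements.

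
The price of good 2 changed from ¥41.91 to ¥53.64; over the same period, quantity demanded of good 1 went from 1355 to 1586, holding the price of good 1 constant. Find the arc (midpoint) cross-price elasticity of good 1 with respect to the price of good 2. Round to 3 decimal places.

ΔQ_1 = 1586 − 1355 = 231; ΔP_2 = 53.64 − 41.91 = 11.73.
Midpoints: Q̄_1 = 1470.5, P̄_2 = 47.77.
ε = (ΔQ_1/Q̄_1)/(ΔP_2/P̄_2) = (231/1470.5)/(11.73/47.77) ≈ 0.640.
ε > 0: good 1 and good 2 are substitutes.

0.640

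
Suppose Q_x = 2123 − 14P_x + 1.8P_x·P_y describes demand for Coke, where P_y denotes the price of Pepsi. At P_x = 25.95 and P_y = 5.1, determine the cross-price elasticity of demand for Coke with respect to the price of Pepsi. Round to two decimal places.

0.12

At P_x = 25.95 and P_y = 5.1: Q_x = 1997.921.
∂Q_x/∂P_y = 1.8P_x = 1.8(25.95) = 46.7100.
ε = (∂Q_x/∂P_y)(P_y/Q_x) = 46.7100 × (5.1/1997.921) ≈ 0.12.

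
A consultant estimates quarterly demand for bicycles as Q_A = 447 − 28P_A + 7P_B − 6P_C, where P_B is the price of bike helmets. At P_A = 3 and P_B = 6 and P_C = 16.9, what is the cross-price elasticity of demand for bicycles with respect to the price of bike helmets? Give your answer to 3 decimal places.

At P_A = 3 and P_B = 6 and P_C = 16.9: Q_A = 303.6.
∂Q_A/∂P_B = 7.
ε = (∂Q_A/∂P_B)(P_B/Q_A) = 7 × (6/303.6) ≈ 0.138.

0.138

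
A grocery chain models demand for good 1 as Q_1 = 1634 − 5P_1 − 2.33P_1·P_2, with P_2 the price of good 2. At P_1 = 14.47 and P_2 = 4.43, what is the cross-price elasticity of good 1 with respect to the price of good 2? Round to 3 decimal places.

-0.106

At P_1 = 14.47 and P_2 = 4.43: Q_1 = 1412.292.
∂Q_1/∂P_2 = -2.33P_1 = -2.33(14.47) = -33.7151.
ε = (∂Q_1/∂P_2)(P_2/Q_1) = -33.7151 × (4.43/1412.292) ≈ -0.106.
ε < 0: complements.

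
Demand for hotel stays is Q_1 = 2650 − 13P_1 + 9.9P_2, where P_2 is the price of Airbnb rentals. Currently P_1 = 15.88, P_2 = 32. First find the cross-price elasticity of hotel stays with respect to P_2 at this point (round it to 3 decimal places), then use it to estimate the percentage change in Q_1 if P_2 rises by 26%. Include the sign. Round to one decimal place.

3.0%

At P_1 = 15.88, P_2 = 32: Q_1 = 2760.36.
∂Q_1/∂P_2 = 9.9.
ε = (∂Q_1/∂P_2)(P_2/Q_1) = 9.9000 × 32/2760.36 ≈ 0.115.
%ΔQ_1 ≈ ε × %ΔP_2 = 0.115 × (26%) = 3.0%.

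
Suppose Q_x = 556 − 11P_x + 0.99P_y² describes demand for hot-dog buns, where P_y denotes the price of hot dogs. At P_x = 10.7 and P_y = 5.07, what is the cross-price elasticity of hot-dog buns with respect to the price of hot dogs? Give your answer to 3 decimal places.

At P_x = 10.7 and P_y = 5.07: Q_x = 463.748.
∂Q_x/∂P_y = 1.98P_y = 1.98(5.07) = 10.0386.
ε = (∂Q_x/∂P_y)(P_y/Q_x) = 10.0386 × (5.07/463.748) ≈ 0.110.
ε > 0: substitutes.

0.110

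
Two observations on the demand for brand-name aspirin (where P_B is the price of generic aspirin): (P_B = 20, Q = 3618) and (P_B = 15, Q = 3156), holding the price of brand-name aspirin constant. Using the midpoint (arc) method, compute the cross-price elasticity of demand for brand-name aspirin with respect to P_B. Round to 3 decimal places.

0.477

ΔQ_A = 3156 − 3618 = -462; ΔP_B = 15 − 20 = -5.
Midpoints: Q̄_A = 3387.0, P̄_B = 17.50.
ε = (ΔQ_A/Q̄_A)/(ΔP_B/P̄_B) = (-462/3387.0)/(-5/17.50) ≈ 0.477.
ε > 0: brand-name aspirin and generic aspirin are substitutes.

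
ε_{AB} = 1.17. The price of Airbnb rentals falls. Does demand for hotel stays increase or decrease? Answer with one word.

decrease

ε > 0 and the price of Airbnb rentals falls, so the quantity of hotel stays moves in the same direction: it decreases.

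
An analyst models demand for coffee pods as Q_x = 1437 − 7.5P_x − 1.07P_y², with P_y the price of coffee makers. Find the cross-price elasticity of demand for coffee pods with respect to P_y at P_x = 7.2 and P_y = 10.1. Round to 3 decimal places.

At P_x = 7.2 and P_y = 10.1: Q_x = 1273.849.
∂Q_x/∂P_y = -2.14P_y = -2.14(10.1) = -21.6140.
ε = (∂Q_x/∂P_y)(P_y/Q_x) = -21.6140 × (10.1/1273.849) ≈ -0.171.
ε < 0: complements.

-0.171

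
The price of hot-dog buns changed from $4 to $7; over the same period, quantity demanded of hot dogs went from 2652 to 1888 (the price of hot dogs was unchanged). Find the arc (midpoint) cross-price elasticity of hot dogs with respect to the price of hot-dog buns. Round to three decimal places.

ΔQ_A = 1888 − 2652 = -764; ΔP_B = 7 − 4 = 3.
Midpoints: Q̄_A = 2270.0, P̄_B = 5.50.
ε = (ΔQ_A/Q̄_A)/(ΔP_B/P̄_B) = (-764/2270.0)/(3/5.50) ≈ -0.617.

-0.617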